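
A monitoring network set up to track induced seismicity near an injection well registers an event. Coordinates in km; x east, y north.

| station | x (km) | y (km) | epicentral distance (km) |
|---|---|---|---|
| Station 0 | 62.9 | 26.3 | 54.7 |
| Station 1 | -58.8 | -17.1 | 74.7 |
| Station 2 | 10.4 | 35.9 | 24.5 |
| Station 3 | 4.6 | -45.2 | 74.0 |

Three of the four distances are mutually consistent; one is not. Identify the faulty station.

Solve using three stations at a time. Using Station 0, Station 1, Station 2 (subtract circle equations pairwise → linear system) gives (x, y) ≈ (10.3, 11.4).
Distances from that point to each station vs reported:
  Station 0: calculated 54.7 vs reported 54.7 → residual 0.0 km
  Station 1: calculated 74.7 vs reported 74.7 → residual 0.0 km
  Station 2: calculated 24.5 vs reported 24.5 → residual 0.0 km
  Station 3: calculated 56.9 vs reported 74.0 → residual 17.1 km
Station 0, Station 1, Station 2 are mutually consistent (residuals ≈ 0); Station 3 is off by 17.1 km.

Station 3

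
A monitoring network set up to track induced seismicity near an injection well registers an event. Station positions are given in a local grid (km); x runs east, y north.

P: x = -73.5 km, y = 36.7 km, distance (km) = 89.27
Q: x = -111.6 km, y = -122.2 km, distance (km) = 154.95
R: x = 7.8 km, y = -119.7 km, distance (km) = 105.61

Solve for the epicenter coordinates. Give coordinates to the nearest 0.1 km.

(-0.3, -14.4)

Circle about each station: (x + 73.5)² + (y − 36.7)² = 89.27²; (x + 111.6)² + (y + 122.2)² = 154.95²; (x − 7.8)² + (y + 119.7)² = 105.61².
Subtracting the P equation from the Q and R equations removes the quadratic terms:
-76.2 x − 317.8 y = 4597.89
162.6 x − 312.8 y = 4455.45
Solving the 2×2 system: x ≈ -0.3, y ≈ -14.4 km.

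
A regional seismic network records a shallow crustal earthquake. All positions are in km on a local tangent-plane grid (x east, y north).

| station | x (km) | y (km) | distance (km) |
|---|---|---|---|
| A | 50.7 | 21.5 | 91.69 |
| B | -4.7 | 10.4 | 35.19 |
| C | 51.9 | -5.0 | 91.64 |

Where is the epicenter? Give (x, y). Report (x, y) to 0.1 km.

Circle about each station: (x − 50.7)² + (y − 21.5)² = 91.69²; (x + 4.7)² + (y − 10.4)² = 35.19²; (x − 51.9)² + (y + 5.0)² = 91.64².
Subtracting the A equation from the B and C equations removes the quadratic terms:
-110.8 x − 22.2 y = 4266.23
2.4 x − 53.0 y = -304.96
Solving the 2×2 system: x ≈ -39.3, y ≈ 4.0 km.
Check against A (with the unrounded x, y): √((x − 50.7)²+(y − 21.5)²) = 91.69 ≈ 91.69 km. ✓

-39.3 km east, 4.0 km north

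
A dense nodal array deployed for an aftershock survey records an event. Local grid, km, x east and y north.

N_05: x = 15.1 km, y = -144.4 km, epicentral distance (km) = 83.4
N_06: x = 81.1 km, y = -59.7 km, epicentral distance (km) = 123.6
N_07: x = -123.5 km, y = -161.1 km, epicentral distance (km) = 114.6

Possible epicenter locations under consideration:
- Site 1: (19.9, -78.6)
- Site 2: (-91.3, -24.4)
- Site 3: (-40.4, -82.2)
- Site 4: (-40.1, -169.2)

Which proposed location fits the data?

Site 3

For each candidate, compare |candidate − station| to the reported distance:
Site 1: residuals N_05 17.4, N_06 59.5, N_07 50.8 → max 59.5 km
Site 2: residuals N_05 77.0, N_06 52.4, N_07 25.8 → max 77.0 km
Site 3: residuals N_05 0.0, N_06 0.0, N_07 0.0 → max 0.0 km
Site 4: residuals N_05 22.9, N_06 39.7, N_07 30.8 → max 39.7 km
Only Site 3 has all residuals ≈ 0.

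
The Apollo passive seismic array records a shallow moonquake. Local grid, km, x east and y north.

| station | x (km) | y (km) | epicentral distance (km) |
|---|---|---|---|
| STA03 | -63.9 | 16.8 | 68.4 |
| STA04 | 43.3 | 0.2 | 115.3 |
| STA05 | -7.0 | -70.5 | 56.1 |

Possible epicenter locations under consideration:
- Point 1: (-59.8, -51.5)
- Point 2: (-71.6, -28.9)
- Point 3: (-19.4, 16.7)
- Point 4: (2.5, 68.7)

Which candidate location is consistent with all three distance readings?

For each candidate, compare |candidate − station| to the reported distance:
Point 1: residuals STA03 0.0, STA04 0.0, STA05 0.0 → max 0.0 km
Point 2: residuals STA03 22.1, STA04 3.2, STA05 20.7 → max 22.1 km
Point 3: residuals STA03 23.9, STA04 50.5, STA05 32.0 → max 50.5 km
Point 4: residuals STA03 15.9, STA04 35.6, STA05 83.4 → max 83.4 km
Only Point 1 has all residuals ≈ 0.

Point 1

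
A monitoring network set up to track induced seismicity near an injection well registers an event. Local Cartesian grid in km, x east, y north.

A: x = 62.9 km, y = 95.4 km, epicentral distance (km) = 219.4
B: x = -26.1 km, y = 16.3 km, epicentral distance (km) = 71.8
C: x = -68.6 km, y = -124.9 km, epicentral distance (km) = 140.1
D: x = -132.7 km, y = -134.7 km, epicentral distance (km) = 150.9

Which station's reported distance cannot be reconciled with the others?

A

Solve using three stations at a time. Using B, C, D (subtract circle equations pairwise → linear system) gives (x, y) ≈ (-97.8, 12.1).
Distances from that point to each station vs reported:
  A: calculated 181.0 vs reported 219.4 → residual 38.4 km
  B: calculated 71.9 vs reported 71.8 → residual 0.1 km
  C: calculated 140.1 vs reported 140.1 → residual 0.0 km
  D: calculated 150.9 vs reported 150.9 → residual 0.0 km
B, C, D are mutually consistent (residuals ≈ 0); A is off by 38.4 km.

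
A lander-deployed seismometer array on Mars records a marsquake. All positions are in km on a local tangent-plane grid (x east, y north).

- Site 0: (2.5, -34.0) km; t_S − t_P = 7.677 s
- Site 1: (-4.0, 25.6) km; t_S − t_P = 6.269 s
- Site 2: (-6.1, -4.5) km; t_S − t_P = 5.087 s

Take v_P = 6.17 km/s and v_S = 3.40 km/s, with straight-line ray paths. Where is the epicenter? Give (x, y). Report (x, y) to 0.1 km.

(-44.3, 0.5)

Distance from S−P lag: d = Δt · v_P v_S / (v_P − v_S) = Δt · (6.17·3.40)/(6.17−3.40) ≈ 7.5733·Δt.
So d_Site 0 = 58.14, d_Site 1 = 47.48, d_Site 2 = 38.53 km.
Circle about each station: (x − 2.5)² + (y + 34.0)² = 58.14²; (x + 4.0)² + (y − 25.6)² = 47.48²; (x + 6.1)² + (y + 4.5)² = 38.53².
Subtracting pairs of circle equations eliminates x²+y² and gives linear equations (the radical axes):
-13.0 x + 119.2 y = 635.02
-17.2 x + 59.0 y = 790.91
Solving the 2×2 system: x ≈ -44.3, y ≈ 0.5 km.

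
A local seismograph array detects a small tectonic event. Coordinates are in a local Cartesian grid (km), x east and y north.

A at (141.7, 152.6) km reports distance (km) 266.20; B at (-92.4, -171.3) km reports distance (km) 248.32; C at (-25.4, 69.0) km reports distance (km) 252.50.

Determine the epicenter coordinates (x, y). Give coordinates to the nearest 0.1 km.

Circle about each station: (x − 141.7)² + (y − 152.6)² = 266.20²; (x + 92.4)² + (y + 171.3)² = 248.32²; (x + 25.4)² + (y − 69.0)² = 252.50².
Subtracting the A equation from the B and C equations removes the quadratic terms:
-468.2 x − 647.8 y = 3715.42
-334.2 x − 167.2 y = -30853.30
Solving the 2×2 system: x ≈ 149.1, y ≈ -113.5 km.

(149.1, -113.5)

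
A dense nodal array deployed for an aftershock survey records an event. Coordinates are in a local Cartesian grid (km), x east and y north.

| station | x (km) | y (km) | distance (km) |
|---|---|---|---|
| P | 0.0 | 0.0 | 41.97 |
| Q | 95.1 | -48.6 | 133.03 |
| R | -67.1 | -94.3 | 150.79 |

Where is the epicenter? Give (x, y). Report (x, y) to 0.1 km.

(-2.4, 41.9)

Circle about each station: x² + y² = 41.97²; (x − 95.1)² + (y + 48.6)² = 133.03²; (x + 67.1)² + (y + 94.3)² = 150.79².
Subtracting the P equation from the Q and R equations removes the quadratic terms:
190.2 x − 97.2 y = -4529.53
-134.2 x − 188.6 y = -7581.24
Solving the 2×2 system: x ≈ -2.4, y ≈ 41.9 km.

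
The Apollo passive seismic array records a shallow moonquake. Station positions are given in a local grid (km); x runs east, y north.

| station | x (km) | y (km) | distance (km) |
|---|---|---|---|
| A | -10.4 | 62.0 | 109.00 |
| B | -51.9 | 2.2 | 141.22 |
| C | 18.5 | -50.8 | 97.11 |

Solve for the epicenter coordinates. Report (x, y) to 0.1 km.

x ≈ 88.6 km, y ≈ 16.4 km

Circle about each station: (x + 10.4)² + (y − 62.0)² = 109.00²; (x + 51.9)² + (y − 2.2)² = 141.22²; (x − 18.5)² + (y + 50.8)² = 97.11².
Subtracting the A equation from the B and C equations removes the quadratic terms:
-83.0 x − 119.6 y = -9315.80
57.8 x − 225.6 y = 1421.38
Solving the 2×2 system: x ≈ 88.6, y ≈ 16.4 km.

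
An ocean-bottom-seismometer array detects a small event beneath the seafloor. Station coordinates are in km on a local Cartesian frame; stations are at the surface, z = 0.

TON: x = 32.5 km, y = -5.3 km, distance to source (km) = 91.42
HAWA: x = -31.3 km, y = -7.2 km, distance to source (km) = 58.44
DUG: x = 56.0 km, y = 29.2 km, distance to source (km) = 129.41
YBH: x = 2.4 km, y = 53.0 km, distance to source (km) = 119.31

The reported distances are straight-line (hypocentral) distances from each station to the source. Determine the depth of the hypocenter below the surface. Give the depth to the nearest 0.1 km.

depth ≈ 33.9 km

Each station gives a sphere (x−x_i)² + (y−y_i)² + z² = d_i² (stations at z=0).
Subtracting the TON sphere from HAWA and DUG: z² cancels, leaving linear equations in x and y:
-127.6 x − 3.8 y = 4889.57
47.0 x + 69.0 y = -5485.03
Solving: x ≈ -36.697, y ≈ -54.497 km (keep extra digits for the depth step; rounded: -36.7, -54.5).
Then from the TON sphere: z² = 91.42² − (x − 32.5)² − (y + 5.3)² with x = -36.697, y = -54.497, so z ≈ 33.898 ≈ 33.9 km.
Check against YBH (with the unrounded solution): distance 119.30 ≈ 119.31 km. ✓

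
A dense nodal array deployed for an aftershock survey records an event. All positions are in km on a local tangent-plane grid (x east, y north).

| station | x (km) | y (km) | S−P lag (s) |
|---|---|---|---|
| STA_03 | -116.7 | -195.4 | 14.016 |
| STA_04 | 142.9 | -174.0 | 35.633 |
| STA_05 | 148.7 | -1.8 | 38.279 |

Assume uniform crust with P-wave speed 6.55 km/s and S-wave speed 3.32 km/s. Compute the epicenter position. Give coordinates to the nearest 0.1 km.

(-87.1, -105.8)

Distance from S−P lag: d = Δt · v_P v_S / (v_P − v_S) = Δt · (6.55·3.32)/(6.55−3.32) ≈ 6.7325·Δt.
So d_STA_03 = 94.36, d_STA_04 = 239.90, d_STA_05 = 257.71 km.
Circle about each station: (x + 116.7)² + (y + 195.4)² = 94.36²; (x − 142.9)² + (y + 174.0)² = 239.90²; (x − 148.7)² + (y + 1.8)² = 257.71².
Subtracting the STA_03 equation from the STA_04 and STA_05 equations removes the quadratic terms:
519.2 x + 42.8 y = -49751.84
530.8 x + 387.2 y = -87195.75
Solving the 2×2 system: x ≈ -87.1, y ≈ -105.8 km.
Check against STA_03 (with the unrounded x, y): √((x + 116.7)²+(y + 195.4)²) = 94.37 ≈ 94.36 km. ✓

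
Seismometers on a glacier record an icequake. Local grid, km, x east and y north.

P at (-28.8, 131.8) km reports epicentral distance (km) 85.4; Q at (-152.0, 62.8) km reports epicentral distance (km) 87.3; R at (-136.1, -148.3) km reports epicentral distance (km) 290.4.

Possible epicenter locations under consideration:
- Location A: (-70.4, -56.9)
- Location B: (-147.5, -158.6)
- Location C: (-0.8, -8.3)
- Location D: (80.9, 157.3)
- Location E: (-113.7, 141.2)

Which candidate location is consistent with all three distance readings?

For each candidate, compare |candidate − station| to the reported distance:
Location A: residuals P 107.8, Q 57.6, R 177.8 → max 177.8 km
Location B: residuals P 228.3, Q 134.1, R 275.0 → max 275.0 km
Location C: residuals P 57.5, Q 79.8, R 95.7 → max 95.7 km
Location D: residuals P 27.2, Q 164.0, R 84.4 → max 164.0 km
Location E: residuals P 0.0, Q 0.0, R 0.0 → max 0.0 km
Only Location E has all residuals ≈ 0.

Location E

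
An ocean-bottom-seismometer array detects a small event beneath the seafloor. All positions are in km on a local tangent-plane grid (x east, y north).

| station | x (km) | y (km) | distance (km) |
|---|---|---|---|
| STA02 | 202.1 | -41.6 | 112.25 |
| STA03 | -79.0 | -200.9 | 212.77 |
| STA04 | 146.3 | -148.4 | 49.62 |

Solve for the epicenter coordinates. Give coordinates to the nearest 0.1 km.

Circle about each station: (x − 202.1)² + (y + 41.6)² = 112.25²; (x + 79.0)² + (y + 200.9)² = 212.77²; (x − 146.3)² + (y + 148.4)² = 49.62².
Subtracting the STA02 equation from the STA03 and STA04 equations removes the quadratic terms:
-562.2 x − 318.6 y = -28644.17
-111.6 x − 213.6 y = 10989.20
Solving the 2×2 system: x ≈ 113.8, y ≈ -110.9 km.
Check against STA02 (with the unrounded x, y): √((x − 202.1)²+(y + 41.6)²) = 112.25 ≈ 112.25 km. ✓

113.8 km east, -110.9 km north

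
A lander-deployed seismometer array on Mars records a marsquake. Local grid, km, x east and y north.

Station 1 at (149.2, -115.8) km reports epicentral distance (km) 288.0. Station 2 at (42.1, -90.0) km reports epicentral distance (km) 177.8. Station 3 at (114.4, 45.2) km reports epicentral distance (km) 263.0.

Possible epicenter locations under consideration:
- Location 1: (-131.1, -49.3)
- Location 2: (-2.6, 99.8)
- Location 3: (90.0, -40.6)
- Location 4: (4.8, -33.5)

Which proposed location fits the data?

For each candidate, compare |candidate − station| to the reported distance:
Location 1: residuals Station 1 0.1, Station 2 0.1, Station 3 0.1 → max 0.1 km
Location 2: residuals Station 1 24.3, Station 2 17.2, Station 3 133.9 → max 133.9 km
Location 3: residuals Station 1 192.3, Station 2 109.0, Station 3 173.8 → max 192.3 km
Location 4: residuals Station 1 121.8, Station 2 110.1, Station 3 128.1 → max 128.1 km
Only Location 1 has all residuals ≈ 0.

Location 1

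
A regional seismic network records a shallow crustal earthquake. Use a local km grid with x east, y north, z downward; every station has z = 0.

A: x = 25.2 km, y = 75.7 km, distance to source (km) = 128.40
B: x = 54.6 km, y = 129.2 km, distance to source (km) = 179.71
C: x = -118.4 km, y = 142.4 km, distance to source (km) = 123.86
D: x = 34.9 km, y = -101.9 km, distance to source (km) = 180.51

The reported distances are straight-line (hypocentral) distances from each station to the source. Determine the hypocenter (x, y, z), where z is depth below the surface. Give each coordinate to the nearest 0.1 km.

Each station gives a sphere (x−x_i)² + (y−y_i)² + z² = d_i² (stations at z=0).
Subtracting the A sphere from B and C: z² cancels, leaving linear equations in x and y:
58.8 x + 107.0 y = -2500.85
-287.2 x + 133.4 y = 29076.05
Solving: x ≈ -89.302, y ≈ 25.702 km (keep extra digits for the depth step; rounded: -89.3, 25.7).
Then from the A sphere: z² = 128.40² − (x − 25.2)² − (y − 75.7)² with x = -89.302, y = 25.702, so z ≈ 29.598 ≈ 29.6 km.

x ≈ -89.3 km, y ≈ 25.7 km, depth ≈ 29.6 km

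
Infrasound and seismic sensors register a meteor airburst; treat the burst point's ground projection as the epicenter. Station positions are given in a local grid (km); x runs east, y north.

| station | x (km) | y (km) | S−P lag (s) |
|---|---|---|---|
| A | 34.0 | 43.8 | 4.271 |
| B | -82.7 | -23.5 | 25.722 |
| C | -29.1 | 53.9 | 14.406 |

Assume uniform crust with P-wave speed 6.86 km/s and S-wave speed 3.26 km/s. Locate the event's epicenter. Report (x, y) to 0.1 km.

Distance from S−P lag: d = Δt · v_P v_S / (v_P − v_S) = Δt · (6.86·3.26)/(6.86−3.26) ≈ 6.2121·Δt.
So d_A = 26.53, d_B = 159.79, d_C = 89.49 km.
Circle about each station: (x − 34.0)² + (y − 43.8)² = 26.53²; (x + 82.7)² + (y + 23.5)² = 159.79²; (x + 29.1)² + (y − 53.9)² = 89.49².
Subtracting the A equation from the B and C equations removes the quadratic terms:
-233.4 x − 134.6 y = -20511.90
-126.2 x + 20.2 y = -6627.04
Solving the 2×2 system: x ≈ 60.2, y ≈ 48.0 km.
Check against A (with the unrounded x, y): √((x − 34.0)²+(y − 43.8)²) = 26.53 ≈ 26.53 km. ✓

(60.2, 48.0)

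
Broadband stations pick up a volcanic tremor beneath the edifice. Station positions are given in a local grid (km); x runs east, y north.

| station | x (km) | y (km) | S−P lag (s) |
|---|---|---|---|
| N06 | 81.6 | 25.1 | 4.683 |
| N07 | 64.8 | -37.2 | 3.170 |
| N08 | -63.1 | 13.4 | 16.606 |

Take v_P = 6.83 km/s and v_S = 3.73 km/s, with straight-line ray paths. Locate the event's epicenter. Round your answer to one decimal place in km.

Distance from S−P lag: d = Δt · v_P v_S / (v_P − v_S) = Δt · (6.83·3.73)/(6.83−3.73) ≈ 8.2180·Δt.
So d_N06 = 38.49, d_N07 = 26.05, d_N08 = 136.47 km.
Circle about each station: (x − 81.6)² + (y − 25.1)² = 38.49²; (x − 64.8)² + (y + 37.2)² = 26.05²; (x + 63.1)² + (y − 13.4)² = 136.47².
Subtracting pairs of circle equations eliminates x²+y² and gives linear equations (the radical axes):
-33.6 x − 124.6 y = -902.81
-289.4 x − 23.4 y = -20269.98
Solving the 2×2 system: x ≈ 71.0, y ≈ -11.9 km.

x ≈ 71.0 km, y ≈ -11.9 km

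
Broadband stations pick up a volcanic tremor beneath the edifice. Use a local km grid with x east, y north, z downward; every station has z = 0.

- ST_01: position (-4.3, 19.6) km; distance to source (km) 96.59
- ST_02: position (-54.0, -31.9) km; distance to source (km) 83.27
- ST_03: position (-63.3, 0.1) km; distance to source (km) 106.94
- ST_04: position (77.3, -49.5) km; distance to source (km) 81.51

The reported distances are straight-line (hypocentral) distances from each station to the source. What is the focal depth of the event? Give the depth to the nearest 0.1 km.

Each station gives a sphere (x−x_i)² + (y−y_i)² + z² = d_i² (stations at z=0).
Subtracting the ST_01 sphere from ST_02 and ST_03: z² cancels, leaving linear equations in x and y:
-99.4 x − 103.0 y = 5926.70
-118.0 x − 39.0 y = 1497.71
Solving: x ≈ 9.288, y ≈ -66.504 km (keep extra digits for the depth step; rounded: 9.3, -66.5).
Then from the ST_01 sphere: z² = 96.59² − (x + 4.3)² − (y − 19.6)² with x = 9.288, y = -66.504, so z ≈ 41.606 ≈ 41.6 km.

z ≈ 41.6 km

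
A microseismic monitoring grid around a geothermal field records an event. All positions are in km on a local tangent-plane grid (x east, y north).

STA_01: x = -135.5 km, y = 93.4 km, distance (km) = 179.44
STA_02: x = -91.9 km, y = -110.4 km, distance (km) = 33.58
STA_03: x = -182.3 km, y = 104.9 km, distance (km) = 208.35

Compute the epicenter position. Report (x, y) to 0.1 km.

x ≈ -82.7 km, y ≈ -78.1 km

Circle about each station: (x + 135.5)² + (y − 93.4)² = 179.44²; (x + 91.9)² + (y + 110.4)² = 33.58²; (x + 182.3)² + (y − 104.9)² = 208.35².
Subtracting the STA_01 equation from the STA_02 and STA_03 equations removes the quadratic terms:
87.2 x − 407.6 y = 24621.06
-93.6 x + 23.0 y = 5942.48
Solving the 2×2 system: x ≈ -82.7, y ≈ -78.1 km.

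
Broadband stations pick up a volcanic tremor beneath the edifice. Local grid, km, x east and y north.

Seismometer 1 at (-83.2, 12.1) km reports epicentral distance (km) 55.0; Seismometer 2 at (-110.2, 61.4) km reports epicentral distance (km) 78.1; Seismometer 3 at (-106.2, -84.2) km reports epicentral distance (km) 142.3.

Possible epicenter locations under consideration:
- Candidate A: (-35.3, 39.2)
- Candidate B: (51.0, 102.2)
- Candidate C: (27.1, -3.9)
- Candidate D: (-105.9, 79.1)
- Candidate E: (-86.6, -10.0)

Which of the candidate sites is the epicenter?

Candidate A

For each candidate, compare |candidate − station| to the reported distance:
Candidate A: residuals Seismometer 1 0.0, Seismometer 2 0.0, Seismometer 3 0.0 → max 0.0 km
Candidate B: residuals Seismometer 1 106.6, Seismometer 2 88.2, Seismometer 3 101.5 → max 106.6 km
Candidate C: residuals Seismometer 1 56.5, Seismometer 2 73.9, Seismometer 3 13.3 → max 73.9 km
Candidate D: residuals Seismometer 1 15.7, Seismometer 2 59.9, Seismometer 3 21.0 → max 59.9 km
Candidate E: residuals Seismometer 1 32.6, Seismometer 2 2.9, Seismometer 3 65.6 → max 65.6 km
Only Candidate A has all residuals ≈ 0.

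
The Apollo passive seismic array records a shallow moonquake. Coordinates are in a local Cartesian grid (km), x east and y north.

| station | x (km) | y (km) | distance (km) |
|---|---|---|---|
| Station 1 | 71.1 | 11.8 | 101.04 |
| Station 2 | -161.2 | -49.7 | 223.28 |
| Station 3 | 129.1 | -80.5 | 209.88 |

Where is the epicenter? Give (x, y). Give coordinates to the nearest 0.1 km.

10.7 km east, 92.8 km north

Circle about each station: (x − 71.1)² + (y − 11.8)² = 101.04²; (x + 161.2)² + (y + 49.7)² = 223.28²; (x − 129.1)² + (y + 80.5)² = 209.88².
Subtracting pairs of circle equations eliminates x²+y² and gives linear equations (the radical axes):
-464.6 x − 123.0 y = -16383.80
116.0 x − 184.6 y = -15887.92
Solving the 2×2 system: x ≈ 10.7, y ≈ 92.8 km.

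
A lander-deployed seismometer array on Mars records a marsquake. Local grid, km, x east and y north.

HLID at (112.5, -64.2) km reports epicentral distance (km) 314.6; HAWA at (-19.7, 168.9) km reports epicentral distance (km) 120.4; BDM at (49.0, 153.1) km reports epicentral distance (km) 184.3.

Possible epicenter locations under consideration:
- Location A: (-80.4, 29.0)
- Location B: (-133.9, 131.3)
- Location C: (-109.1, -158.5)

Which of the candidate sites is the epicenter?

For each candidate, compare |candidate − station| to the reported distance:
Location A: residuals HLID 100.4, HAWA 32.1, BDM 5.0 → max 100.4 km
Location B: residuals HLID 0.1, HAWA 0.2, BDM 0.1 → max 0.2 km
Location C: residuals HLID 73.8, HAWA 219.0, BDM 165.1 → max 219.0 km
Only Location B has all residuals ≈ 0.

Location B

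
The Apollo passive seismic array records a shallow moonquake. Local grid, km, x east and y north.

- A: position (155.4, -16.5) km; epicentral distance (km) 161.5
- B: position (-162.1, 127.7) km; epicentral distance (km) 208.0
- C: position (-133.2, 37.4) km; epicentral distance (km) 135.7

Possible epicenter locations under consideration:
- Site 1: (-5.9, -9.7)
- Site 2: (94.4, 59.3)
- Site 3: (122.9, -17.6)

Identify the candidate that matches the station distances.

For each candidate, compare |candidate − station| to the reported distance:
Site 1: residuals A 0.1, B 0.0, C 0.0 → max 0.1 km
Site 2: residuals A 64.2, B 57.5, C 93.0 → max 93.0 km
Site 3: residuals A 129.0, B 111.9, C 126.2 → max 129.0 km
Only Site 1 has all residuals ≈ 0.

Site 1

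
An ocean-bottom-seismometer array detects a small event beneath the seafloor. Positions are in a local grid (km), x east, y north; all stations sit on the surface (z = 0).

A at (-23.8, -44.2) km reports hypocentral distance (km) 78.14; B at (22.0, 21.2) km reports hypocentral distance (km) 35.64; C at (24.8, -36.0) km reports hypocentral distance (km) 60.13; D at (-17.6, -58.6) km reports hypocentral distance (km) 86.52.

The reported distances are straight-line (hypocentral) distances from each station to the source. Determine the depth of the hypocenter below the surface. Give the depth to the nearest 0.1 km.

Each station gives a sphere (x−x_i)² + (y−y_i)² + z² = d_i² (stations at z=0).
Subtracting the A sphere from B and C: z² cancels, leaving linear equations in x and y:
91.6 x + 130.8 y = 3249.01
97.2 x + 16.4 y = 1881.20
Solving: x ≈ 17.195, y ≈ 12.798 km (keep extra digits for the depth step; rounded: 17.2, 12.8).
Then from the A sphere: z² = 78.14² − (x + 23.8)² − (y + 44.2)² with x = 17.195, y = 12.798, so z ≈ 34.300 ≈ 34.3 km.

depth ≈ 34.3 km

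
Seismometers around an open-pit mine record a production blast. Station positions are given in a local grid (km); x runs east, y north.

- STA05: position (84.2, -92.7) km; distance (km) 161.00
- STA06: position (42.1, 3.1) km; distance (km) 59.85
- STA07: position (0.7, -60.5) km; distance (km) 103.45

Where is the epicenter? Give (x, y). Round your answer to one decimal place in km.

(-2.6, 42.9)

Circle about each station: (x − 84.2)² + (y + 92.7)² = 161.00²; (x − 42.1)² + (y − 3.1)² = 59.85²; (x − 0.7)² + (y + 60.5)² = 103.45².
Subtracting the STA05 equation from the STA06 and STA07 equations removes the quadratic terms:
-84.2 x + 191.6 y = 8438.07
-167.0 x + 64.4 y = 3196.91
Solving the 2×2 system: x ≈ -2.6, y ≈ 42.9 km.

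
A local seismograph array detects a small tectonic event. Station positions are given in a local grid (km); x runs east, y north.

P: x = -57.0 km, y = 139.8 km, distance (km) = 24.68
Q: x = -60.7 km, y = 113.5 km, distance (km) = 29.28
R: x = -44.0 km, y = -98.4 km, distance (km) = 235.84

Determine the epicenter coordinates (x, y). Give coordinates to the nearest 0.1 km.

Circle about each station: (x + 57.0)² + (y − 139.8)² = 24.68²; (x + 60.7)² + (y − 113.5)² = 29.28²; (x + 44.0)² + (y + 98.4)² = 235.84².
Subtracting the P equation from the Q and R equations removes the quadratic terms:
-7.4 x − 52.6 y = -6474.52
26.0 x − 476.4 y = -66185.88
Solving the 2×2 system: x ≈ -81.1, y ≈ 134.5 km.
Check against P (with the unrounded x, y): √((x + 57.0)²+(y − 139.8)²) = 24.70 ≈ 24.68 km. ✓

(-81.1, 134.5)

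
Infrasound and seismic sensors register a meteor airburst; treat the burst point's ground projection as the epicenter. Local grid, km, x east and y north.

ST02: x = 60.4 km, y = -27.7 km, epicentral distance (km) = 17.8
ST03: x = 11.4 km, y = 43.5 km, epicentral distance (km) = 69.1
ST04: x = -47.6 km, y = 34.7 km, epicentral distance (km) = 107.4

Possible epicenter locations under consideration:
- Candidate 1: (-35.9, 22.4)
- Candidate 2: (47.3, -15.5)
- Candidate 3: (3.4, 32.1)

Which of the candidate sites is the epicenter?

For each candidate, compare |candidate − station| to the reported distance:
Candidate 1: residuals ST02 90.8, ST03 17.3, ST04 90.4 → max 90.8 km
Candidate 2: residuals ST02 0.1, ST03 0.0, ST04 0.0 → max 0.1 km
Candidate 3: residuals ST02 64.8, ST03 55.2, ST04 56.3 → max 64.8 km
Only Candidate 2 has all residuals ≈ 0.

Candidate 2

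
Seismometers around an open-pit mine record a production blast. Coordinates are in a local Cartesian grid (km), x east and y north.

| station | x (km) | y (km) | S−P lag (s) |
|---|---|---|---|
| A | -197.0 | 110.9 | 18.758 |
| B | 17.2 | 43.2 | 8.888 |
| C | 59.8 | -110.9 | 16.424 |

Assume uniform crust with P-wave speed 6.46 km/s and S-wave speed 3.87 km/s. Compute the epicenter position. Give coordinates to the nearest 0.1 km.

-55.6 km east, -2.2 km north

Distance from S−P lag: d = Δt · v_P v_S / (v_P − v_S) = Δt · (6.46·3.87)/(6.46−3.87) ≈ 9.6526·Δt.
So d_A = 181.06, d_B = 85.79, d_C = 158.53 km.
Circle about each station: (x + 197.0)² + (y − 110.9)² = 181.06²; (x − 17.2)² + (y − 43.2)² = 85.79²; (x − 59.8)² + (y + 110.9)² = 158.53².
Subtracting the A equation from the B and C equations removes the quadratic terms:
428.4 x − 135.4 y = -23522.93
513.6 x − 443.6 y = -27582.00
Solving the 2×2 system: x ≈ -55.6, y ≈ -2.2 km.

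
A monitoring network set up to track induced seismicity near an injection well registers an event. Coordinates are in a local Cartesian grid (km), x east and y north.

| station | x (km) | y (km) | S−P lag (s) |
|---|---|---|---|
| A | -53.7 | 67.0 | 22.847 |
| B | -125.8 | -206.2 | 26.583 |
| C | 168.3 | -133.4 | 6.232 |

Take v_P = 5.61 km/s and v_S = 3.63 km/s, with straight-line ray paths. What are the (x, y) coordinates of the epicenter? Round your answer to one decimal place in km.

x ≈ 121.5 km, y ≈ -89.6 km

Distance from S−P lag: d = Δt · v_P v_S / (v_P − v_S) = Δt · (5.61·3.63)/(5.61−3.63) ≈ 10.2850·Δt.
So d_A = 234.98, d_B = 273.41, d_C = 64.10 km.
Circle about each station: (x + 53.7)² + (y − 67.0)² = 234.98²; (x + 125.8)² + (y + 206.2)² = 273.41²; (x − 168.3)² + (y + 133.4)² = 64.10².
Subtracting pairs of circle equations eliminates x²+y² and gives linear equations (the radical axes):
-144.2 x − 546.4 y = 31433.96
444.0 x − 400.8 y = 89854.55
Solving the 2×2 system: x ≈ 121.5, y ≈ -89.6 km.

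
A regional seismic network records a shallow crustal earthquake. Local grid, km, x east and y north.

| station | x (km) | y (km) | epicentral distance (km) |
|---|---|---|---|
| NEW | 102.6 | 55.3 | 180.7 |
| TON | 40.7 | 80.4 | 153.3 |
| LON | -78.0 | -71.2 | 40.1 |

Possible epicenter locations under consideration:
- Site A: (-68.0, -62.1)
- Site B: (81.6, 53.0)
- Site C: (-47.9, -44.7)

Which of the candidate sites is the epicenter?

For each candidate, compare |candidate − station| to the reported distance:
Site A: residuals NEW 26.4, TON 25.9, LON 26.6 → max 26.6 km
Site B: residuals NEW 159.6, TON 104.1, LON 162.1 → max 162.1 km
Site C: residuals NEW 0.0, TON 0.0, LON 0.0 → max 0.0 km
Only Site C has all residuals ≈ 0.

Site C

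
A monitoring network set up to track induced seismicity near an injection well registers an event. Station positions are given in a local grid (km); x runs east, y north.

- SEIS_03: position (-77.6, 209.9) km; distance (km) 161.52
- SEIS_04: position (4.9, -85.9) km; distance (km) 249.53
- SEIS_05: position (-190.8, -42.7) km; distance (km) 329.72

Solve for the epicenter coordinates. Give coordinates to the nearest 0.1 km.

Circle about each station: (x + 77.6)² + (y − 209.9)² = 161.52²; (x − 4.9)² + (y + 85.9)² = 249.53²; (x + 190.8)² + (y + 42.7)² = 329.72².
Subtracting pairs of circle equations eliminates x²+y² and gives linear equations (the radical axes):
165.0 x − 591.6 y = -78853.46
-226.4 x − 505.2 y = -94478.41
Solving the 2×2 system: x ≈ 73.9, y ≈ 153.9 km.
Check against SEIS_03 (with the unrounded x, y): √((x + 77.6)²+(y − 209.9)²) = 161.51 ≈ 161.52 km. ✓

(73.9, 153.9)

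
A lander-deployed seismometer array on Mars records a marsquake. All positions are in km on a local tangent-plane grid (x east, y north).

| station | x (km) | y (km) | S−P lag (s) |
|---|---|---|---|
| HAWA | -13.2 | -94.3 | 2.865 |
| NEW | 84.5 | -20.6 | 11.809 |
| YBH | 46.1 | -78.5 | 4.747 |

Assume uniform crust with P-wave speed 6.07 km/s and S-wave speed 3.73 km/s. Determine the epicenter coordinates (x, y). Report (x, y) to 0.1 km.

10.9 km east, -108.0 km north

Distance from S−P lag: d = Δt · v_P v_S / (v_P − v_S) = Δt · (6.07·3.73)/(6.07−3.73) ≈ 9.6757·Δt.
So d_HAWA = 27.72, d_NEW = 114.26, d_YBH = 45.93 km.
Circle about each station: (x + 13.2)² + (y + 94.3)² = 27.72²; (x − 84.5)² + (y + 20.6)² = 114.26²; (x − 46.1)² + (y + 78.5)² = 45.93².
Subtracting the HAWA equation from the NEW and YBH equations removes the quadratic terms:
195.4 x + 147.4 y = -13789.07
118.6 x + 31.6 y = -2120.44
Solving the 2×2 system: x ≈ 10.9, y ≈ -108.0 km.
Check against HAWA (with the unrounded x, y): √((x + 13.2)²+(y + 94.3)²) = 27.71 ≈ 27.72 km. ✓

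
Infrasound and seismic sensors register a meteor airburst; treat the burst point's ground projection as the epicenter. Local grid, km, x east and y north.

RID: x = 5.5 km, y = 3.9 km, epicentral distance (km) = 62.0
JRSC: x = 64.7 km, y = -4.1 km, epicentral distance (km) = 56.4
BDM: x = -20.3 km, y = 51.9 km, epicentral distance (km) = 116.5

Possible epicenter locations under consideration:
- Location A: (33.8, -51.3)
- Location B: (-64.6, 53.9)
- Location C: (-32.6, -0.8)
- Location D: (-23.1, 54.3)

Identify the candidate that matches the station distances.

Location A

For each candidate, compare |candidate − station| to the reported distance:
Location A: residuals RID 0.0, JRSC 0.0, BDM 0.0 → max 0.0 km
Location B: residuals RID 24.1, JRSC 85.3, BDM 72.2 → max 85.3 km
Location C: residuals RID 23.6, JRSC 41.0, BDM 62.4 → max 62.4 km
Location D: residuals RID 4.1, JRSC 49.0, BDM 112.8 → max 112.8 km
Only Location A has all residuals ≈ 0.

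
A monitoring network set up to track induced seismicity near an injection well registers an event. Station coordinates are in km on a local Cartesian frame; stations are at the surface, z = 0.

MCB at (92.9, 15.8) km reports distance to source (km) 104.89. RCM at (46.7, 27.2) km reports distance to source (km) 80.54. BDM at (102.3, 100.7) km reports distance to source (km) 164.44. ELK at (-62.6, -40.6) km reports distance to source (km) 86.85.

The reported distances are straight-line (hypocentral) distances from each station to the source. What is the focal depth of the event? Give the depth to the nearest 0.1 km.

Each station gives a sphere (x−x_i)² + (y−y_i)² + z² = d_i² (stations at z=0).
Subtracting the MCB sphere from RCM and BDM: z² cancels, leaving linear equations in x and y:
-92.4 x + 22.8 y = -1444.10
18.8 x + 169.8 y = -4312.87
Solving: x ≈ 9.112, y ≈ -26.409 km (keep extra digits for the depth step; rounded: 9.1, -26.4).
Then from the MCB sphere: z² = 104.89² − (x − 92.9)² − (y − 15.8)² with x = 9.112, y = -26.409, so z ≈ 46.903 ≈ 46.9 km.

depth ≈ 46.9 km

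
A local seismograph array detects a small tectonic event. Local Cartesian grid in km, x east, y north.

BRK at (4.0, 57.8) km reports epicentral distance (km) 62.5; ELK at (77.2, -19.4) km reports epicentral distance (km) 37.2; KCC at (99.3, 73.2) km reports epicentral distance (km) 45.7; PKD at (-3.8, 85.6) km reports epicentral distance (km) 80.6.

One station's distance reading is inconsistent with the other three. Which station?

ELK

Solve using three stations at a time. Using BRK, KCC, PKD (subtract circle equations pairwise → linear system) gives (x, y) ≈ (64.8, 43.3).
Distances from that point to each station vs reported:
  BRK: calculated 62.5 vs reported 62.5 → residual 0.0 km
  ELK: calculated 63.9 vs reported 37.2 → residual 26.7 km
  KCC: calculated 45.7 vs reported 45.7 → residual 0.0 km
  PKD: calculated 80.6 vs reported 80.6 → residual 0.0 km
BRK, KCC, PKD are mutually consistent (residuals ≈ 0); ELK is off by 26.7 km.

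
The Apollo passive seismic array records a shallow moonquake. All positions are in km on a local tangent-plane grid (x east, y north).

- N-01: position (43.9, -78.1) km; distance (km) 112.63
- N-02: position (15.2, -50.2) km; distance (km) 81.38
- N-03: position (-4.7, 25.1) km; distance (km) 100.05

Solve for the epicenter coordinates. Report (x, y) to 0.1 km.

Circle about each station: (x − 43.9)² + (y + 78.1)² = 112.63²; (x − 15.2)² + (y + 50.2)² = 81.38²; (x + 4.7)² + (y − 25.1)² = 100.05².
Subtracting the N-01 equation from the N-02 and N-03 equations removes the quadratic terms:
-57.4 x + 55.8 y = 787.07
-97.2 x + 206.4 y = -4699.21
Solving the 2×2 system: x ≈ -66.1, y ≈ -53.9 km.

x ≈ -66.1 km, y ≈ -53.9 km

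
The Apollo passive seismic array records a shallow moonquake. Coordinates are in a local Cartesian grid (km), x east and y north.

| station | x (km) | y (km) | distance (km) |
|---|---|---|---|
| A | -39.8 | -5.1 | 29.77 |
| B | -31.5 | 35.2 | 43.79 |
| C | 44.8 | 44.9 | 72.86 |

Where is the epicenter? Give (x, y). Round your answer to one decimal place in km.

x ≈ -10.1 km, y ≈ -3.0 km

Circle about each station: (x + 39.8)² + (y + 5.1)² = 29.77²; (x + 31.5)² + (y − 35.2)² = 43.79²; (x − 44.8)² + (y − 44.9)² = 72.86².
Subtracting pairs of circle equations eliminates x²+y² and gives linear equations (the radical axes):
16.6 x + 80.6 y = -410.07
169.2 x + 100.0 y = -2009.33
Solving the 2×2 system: x ≈ -10.1, y ≈ -3.0 km.
Check against A (with the unrounded x, y): √((x + 39.8)²+(y + 5.1)²) = 29.78 ≈ 29.77 km. ✓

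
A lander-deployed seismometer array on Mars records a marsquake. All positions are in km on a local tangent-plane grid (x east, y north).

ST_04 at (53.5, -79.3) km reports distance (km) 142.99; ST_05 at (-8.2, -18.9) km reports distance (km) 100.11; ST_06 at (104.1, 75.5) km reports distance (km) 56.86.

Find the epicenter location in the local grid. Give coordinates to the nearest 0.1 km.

x ≈ 48.5 km, y ≈ 63.6 km

Circle about each station: (x − 53.5)² + (y + 79.3)² = 142.99²; (x + 8.2)² + (y + 18.9)² = 100.11²; (x − 104.1)² + (y − 75.5)² = 56.86².
Subtracting pairs of circle equations eliminates x²+y² and gives linear equations (the radical axes):
-123.4 x + 120.8 y = 1697.84
101.2 x + 309.6 y = 24599.40
Solving the 2×2 system: x ≈ 48.5, y ≈ 63.6 km.
Check against ST_04 (with the unrounded x, y): √((x − 53.5)²+(y + 79.3)²) = 142.99 ≈ 142.99 km. ✓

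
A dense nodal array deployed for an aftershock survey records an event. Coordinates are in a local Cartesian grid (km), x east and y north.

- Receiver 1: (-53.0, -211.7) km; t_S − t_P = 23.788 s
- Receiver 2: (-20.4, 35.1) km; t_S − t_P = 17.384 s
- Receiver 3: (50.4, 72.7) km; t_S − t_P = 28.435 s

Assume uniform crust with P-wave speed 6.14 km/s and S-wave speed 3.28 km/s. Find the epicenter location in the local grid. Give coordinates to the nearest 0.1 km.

x ≈ -105.7 km, y ≈ -52.7 km

Distance from S−P lag: d = Δt · v_P v_S / (v_P − v_S) = Δt · (6.14·3.28)/(6.14−3.28) ≈ 7.0417·Δt.
So d_Receiver 1 = 167.51, d_Receiver 2 = 122.41, d_Receiver 3 = 200.23 km.
Circle about each station: (x + 53.0)² + (y + 211.7)² = 167.51²; (x + 20.4)² + (y − 35.1)² = 122.41²; (x − 50.4)² + (y − 72.7)² = 200.23².
Subtracting the Receiver 1 equation from the Receiver 2 and Receiver 3 equations removes the quadratic terms:
65.2 x + 493.6 y = -32902.33
206.8 x + 568.8 y = -51832.89
Solving the 2×2 system: x ≈ -105.7, y ≈ -52.7 km.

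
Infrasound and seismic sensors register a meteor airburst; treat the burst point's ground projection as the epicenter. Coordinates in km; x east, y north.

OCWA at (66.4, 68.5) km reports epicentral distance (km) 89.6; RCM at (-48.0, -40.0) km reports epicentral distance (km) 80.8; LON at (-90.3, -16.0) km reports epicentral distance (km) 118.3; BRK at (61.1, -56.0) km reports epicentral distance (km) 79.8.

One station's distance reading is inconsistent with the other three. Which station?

BRK

Solve using three stations at a time. Using OCWA, RCM, LON (subtract circle equations pairwise → linear system) gives (x, y) ≈ (27.9, -12.4).
Distances from that point to each station vs reported:
  OCWA: calculated 89.6 vs reported 89.6 → residual 0.0 km
  RCM: calculated 80.8 vs reported 80.8 → residual 0.0 km
  LON: calculated 118.3 vs reported 118.3 → residual 0.0 km
  BRK: calculated 54.8 vs reported 79.8 → residual 25.0 km
OCWA, RCM, LON are mutually consistent (residuals ≈ 0); BRK is off by 25.0 km.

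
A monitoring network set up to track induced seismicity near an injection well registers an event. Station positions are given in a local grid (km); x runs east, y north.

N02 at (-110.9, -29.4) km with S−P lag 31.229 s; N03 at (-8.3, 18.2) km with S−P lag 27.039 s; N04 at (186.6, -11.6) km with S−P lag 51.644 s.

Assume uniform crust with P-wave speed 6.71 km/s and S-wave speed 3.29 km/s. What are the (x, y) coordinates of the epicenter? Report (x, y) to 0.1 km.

x ≈ -92.1 km, y ≈ 171.3 km

Distance from S−P lag: d = Δt · v_P v_S / (v_P − v_S) = Δt · (6.71·3.29)/(6.71−3.29) ≈ 6.4549·Δt.
So d_N02 = 201.58, d_N03 = 174.54, d_N04 = 333.36 km.
Circle about each station: (x + 110.9)² + (y + 29.4)² = 201.58²; (x + 8.3)² + (y − 18.2)² = 174.54²; (x − 186.6)² + (y + 11.6)² = 333.36².
Subtracting the N02 equation from the N03 and N04 equations removes the quadratic terms:
205.2 x + 95.2 y = -2592.76
595.0 x + 35.6 y = -48703.44
Solving the 2×2 system: x ≈ -92.1, y ≈ 171.3 km.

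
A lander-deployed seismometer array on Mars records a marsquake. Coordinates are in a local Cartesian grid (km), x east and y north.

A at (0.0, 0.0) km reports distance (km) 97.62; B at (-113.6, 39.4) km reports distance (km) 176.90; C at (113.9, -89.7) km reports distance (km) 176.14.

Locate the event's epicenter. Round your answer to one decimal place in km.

Circle about each station: x² + y² = 97.62²; (x + 113.6)² + (y − 39.4)² = 176.90²; (x − 113.9)² + (y + 89.7)² = 176.14².
Subtracting the A equation from the B and C equations removes the quadratic terms:
-227.2 x + 78.8 y = -7306.63
227.8 x − 179.4 y = -476.34
Solving the 2×2 system: x ≈ 59.1, y ≈ 77.7 km.

x ≈ 59.1 km, y ≈ 77.7 km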